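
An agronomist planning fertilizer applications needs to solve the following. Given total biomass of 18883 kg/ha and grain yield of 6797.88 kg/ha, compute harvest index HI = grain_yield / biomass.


HI = grain_yield / biomass
   = 6797.88 / 18883
   = 0.36


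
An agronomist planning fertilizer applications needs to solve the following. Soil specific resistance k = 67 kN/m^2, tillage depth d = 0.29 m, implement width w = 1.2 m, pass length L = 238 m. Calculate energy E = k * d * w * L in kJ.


E = k * d * w * L
  = 67 * 0.29 * 1.2 * 238
  = 5549.21 kJ


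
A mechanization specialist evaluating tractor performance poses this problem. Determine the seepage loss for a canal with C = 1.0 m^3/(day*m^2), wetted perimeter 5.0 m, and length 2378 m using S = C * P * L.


S = C * P * L
  = 1.0 * 5.0 * 2378
  = 11890 m^3/day


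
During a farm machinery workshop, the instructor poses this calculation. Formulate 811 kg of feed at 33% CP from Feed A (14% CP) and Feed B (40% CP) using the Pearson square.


parts_A = CP_b - target = 40 - 33 = 7
parts_B = target - CP_a = 33 - 14 = 19
total_parts = 7 + 19 = 26
Feed A = 811 * 7 / 26 = 218.35 kg
Feed B = 811 * 19 / 26 = 592.65 kg

218.35 kg


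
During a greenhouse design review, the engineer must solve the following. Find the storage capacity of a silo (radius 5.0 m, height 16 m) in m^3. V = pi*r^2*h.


V = pi * r^2 * h
  = pi * 5.0^2 * 16
  = pi * 25 * 16
  = 1256.64 m^3


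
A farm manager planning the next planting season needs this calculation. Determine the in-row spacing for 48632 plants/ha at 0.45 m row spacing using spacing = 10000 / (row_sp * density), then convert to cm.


spacing = 10000 / (row_sp * density)
        = 10000 / (0.45 * 48632)
        = 10000 / 21884.40
        = 0.45695 m = 45.69 cm


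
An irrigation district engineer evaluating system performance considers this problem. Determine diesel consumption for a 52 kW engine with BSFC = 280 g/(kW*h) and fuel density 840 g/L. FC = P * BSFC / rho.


FC = P * BSFC / rho_fuel
   = 52 * 280 / 840
   = 14560 / 840
   = 17.33 L/h


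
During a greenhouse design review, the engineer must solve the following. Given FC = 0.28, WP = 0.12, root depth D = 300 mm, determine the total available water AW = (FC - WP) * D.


AW = (FC - WP) * D
   = (0.28 - 0.12) * 300
   = 0.16 * 300
   = 48 mm


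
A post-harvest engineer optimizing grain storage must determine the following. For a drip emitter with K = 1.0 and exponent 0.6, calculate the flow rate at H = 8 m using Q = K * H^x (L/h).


Q = K * H^x
  = 1.0 * 8^0.6
  = 1.0 * 3.4822
  = 3.48 L/h


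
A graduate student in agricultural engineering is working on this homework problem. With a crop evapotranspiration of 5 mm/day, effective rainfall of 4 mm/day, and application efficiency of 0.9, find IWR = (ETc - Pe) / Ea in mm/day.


IWR = (ETc - Pe) / Ea
    = (5 - 4) / 0.9
    = 1 / 0.9
    = 1.11 mm/day


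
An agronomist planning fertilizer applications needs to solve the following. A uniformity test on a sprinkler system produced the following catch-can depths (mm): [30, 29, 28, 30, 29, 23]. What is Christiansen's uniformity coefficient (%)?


xbar = 169 / 6 = 28.167
sum|xi - xbar| = 10.667
CU = 100 * (1 - 10.667 / (6 * 28.167))
   = 100 * (1 - 0.0631)
   = 93.69%


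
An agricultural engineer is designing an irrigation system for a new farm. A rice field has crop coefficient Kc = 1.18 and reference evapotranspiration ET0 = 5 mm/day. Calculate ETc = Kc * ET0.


ETc = Kc * ET0
    = 1.18 * 5
    = 5.90 mm/day


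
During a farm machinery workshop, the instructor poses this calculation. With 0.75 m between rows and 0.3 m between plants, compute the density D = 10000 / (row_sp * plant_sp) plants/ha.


D = 10000 / (row_sp * plant_sp)
  = 10000 / (0.75 * 0.3)
  = 10000 / 0.2250
  = 44444.44 plants/ha


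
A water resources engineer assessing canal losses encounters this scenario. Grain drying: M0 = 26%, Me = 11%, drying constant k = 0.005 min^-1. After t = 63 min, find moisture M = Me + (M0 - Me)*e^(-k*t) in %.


M = Me + (M0 - Me) * e^(-k*t)
  = 11 + (26 - 11) * e^(-0.005*63)
  = 11 + 15 * e^(-0.315)
  = 11 + 15 * 0.72979
  = 11 + 10.9468
  = 21.95%


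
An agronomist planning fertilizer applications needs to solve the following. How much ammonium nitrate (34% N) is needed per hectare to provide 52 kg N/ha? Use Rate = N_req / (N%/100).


Rate = N_required / (N_content / 100)
     = 52 / (34 / 100)
     = 52 / 0.34
     = 152.94 kg/ha


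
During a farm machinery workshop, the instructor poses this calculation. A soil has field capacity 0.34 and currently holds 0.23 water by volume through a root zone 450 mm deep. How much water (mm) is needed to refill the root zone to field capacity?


SMD = (FC - theta) * D
    = (0.34 - 0.23) * 450
    = 0.110 * 450
    = 49.50 mm


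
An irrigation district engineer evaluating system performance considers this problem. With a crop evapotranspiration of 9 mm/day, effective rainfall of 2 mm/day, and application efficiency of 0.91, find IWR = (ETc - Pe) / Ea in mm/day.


IWR = (ETc - Pe) / Ea
    = (9 - 2) / 0.91
    = 7 / 0.91
    = 7.69 mm/day


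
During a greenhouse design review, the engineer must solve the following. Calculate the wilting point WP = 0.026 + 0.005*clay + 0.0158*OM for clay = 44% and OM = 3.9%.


WP = 0.026 + 0.005*44 + 0.0158*3.9
   = 0.026 + 0.2200 + 0.0616
   = 0.3076


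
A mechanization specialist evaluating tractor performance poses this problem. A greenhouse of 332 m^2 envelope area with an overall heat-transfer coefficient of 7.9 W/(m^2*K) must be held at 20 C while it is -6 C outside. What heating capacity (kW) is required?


dT = 20 - (-6) = 26 K
Q = U * A * dT
  = 7.9 * 332 * 26
  = 68192.80 W = 68.19 kW


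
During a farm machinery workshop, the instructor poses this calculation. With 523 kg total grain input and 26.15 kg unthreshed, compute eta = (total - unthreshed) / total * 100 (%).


eta = (total - unthreshed) / total * 100
    = (523 - 26.15) / 523 * 100
    = 496.85 / 523 * 100
    = 95%


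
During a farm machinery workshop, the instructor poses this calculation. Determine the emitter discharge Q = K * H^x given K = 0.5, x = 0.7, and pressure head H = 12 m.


Q = K * H^x
  = 0.5 * 12^0.7
  = 0.5 * 5.6941
  = 2.85 L/h


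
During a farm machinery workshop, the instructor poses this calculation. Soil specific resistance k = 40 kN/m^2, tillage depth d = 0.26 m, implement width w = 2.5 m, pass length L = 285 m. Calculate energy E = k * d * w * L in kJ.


E = k * d * w * L
  = 40 * 0.26 * 2.5 * 285
  = 7410 kJ


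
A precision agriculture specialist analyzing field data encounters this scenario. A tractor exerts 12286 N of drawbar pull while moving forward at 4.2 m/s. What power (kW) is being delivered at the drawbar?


P = F * v / 1000
  = 12286 * 4.2 / 1000
  = 51601.20 / 1000
  = 51.60 kW


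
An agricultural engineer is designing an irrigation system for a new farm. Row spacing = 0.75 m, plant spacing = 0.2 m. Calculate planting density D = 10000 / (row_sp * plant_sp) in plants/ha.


D = 10000 / (row_sp * plant_sp)
  = 10000 / (0.75 * 0.2)
  = 10000 / 0.1500
  = 66666.67 plants/ha


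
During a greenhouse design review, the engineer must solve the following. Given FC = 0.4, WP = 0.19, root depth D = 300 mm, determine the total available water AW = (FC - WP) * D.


AW = (FC - WP) * D
   = (0.4 - 0.19) * 300
   = 0.21 * 300
   = 63 mm


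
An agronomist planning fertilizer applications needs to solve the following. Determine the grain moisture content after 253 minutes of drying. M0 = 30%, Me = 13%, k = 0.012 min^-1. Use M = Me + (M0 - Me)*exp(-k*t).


M = Me + (M0 - Me) * e^(-k*t)
  = 13 + (30 - 13) * e^(-0.012*253)
  = 13 + 17 * e^(-3.036)
  = 13 + 17 * 0.04803
  = 13 + 0.8165
  = 13.82%


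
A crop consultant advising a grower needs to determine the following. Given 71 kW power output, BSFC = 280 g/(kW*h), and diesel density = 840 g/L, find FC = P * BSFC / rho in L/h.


FC = P * BSFC / rho_fuel
   = 71 * 280 / 840
   = 19880 / 840
   = 23.67 L/h


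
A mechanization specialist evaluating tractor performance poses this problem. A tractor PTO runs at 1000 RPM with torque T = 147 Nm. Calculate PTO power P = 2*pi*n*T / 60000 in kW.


P = 2*pi*n*T / 60000
  = 2*pi * 1000 * 147 / 60000
  = 923628.24 / 60000
  = 15.39 kW


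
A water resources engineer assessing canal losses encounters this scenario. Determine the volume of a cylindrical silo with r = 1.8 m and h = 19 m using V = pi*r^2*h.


V = pi * r^2 * h
  = pi * 1.8^2 * 19
  = pi * 3.24 * 19
  = 193.40 m^3


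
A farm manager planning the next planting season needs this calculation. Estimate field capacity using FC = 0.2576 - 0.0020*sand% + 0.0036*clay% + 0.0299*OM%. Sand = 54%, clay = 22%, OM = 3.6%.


FC = 0.2576 - 0.0020*54 + 0.0036*22 + 0.0299*3.6
   = 0.2576 - 0.1080 + 0.0792 + 0.1076
   = 0.3364


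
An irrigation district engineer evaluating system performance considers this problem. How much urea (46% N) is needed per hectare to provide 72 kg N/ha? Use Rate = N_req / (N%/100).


Rate = N_required / (N_content / 100)
     = 72 / (46 / 100)
     = 72 / 0.46
     = 156.52 kg/ha


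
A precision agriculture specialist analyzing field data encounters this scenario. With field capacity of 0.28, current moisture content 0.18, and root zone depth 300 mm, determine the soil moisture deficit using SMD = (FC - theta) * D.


SMD = (FC - theta) * D
    = (0.28 - 0.18) * 300
    = 0.100 * 300
    = 30 mm


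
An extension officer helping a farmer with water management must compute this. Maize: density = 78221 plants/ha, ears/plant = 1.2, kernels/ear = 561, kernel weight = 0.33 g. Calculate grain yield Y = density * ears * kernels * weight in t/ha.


Y = density * ears * kernels * kw
  = 78221 * 1.2 * 561 * 0.33 g/ha
  = 17377264.48 g/ha
  = 17377.26 kg/ha = 17.38 t/ha


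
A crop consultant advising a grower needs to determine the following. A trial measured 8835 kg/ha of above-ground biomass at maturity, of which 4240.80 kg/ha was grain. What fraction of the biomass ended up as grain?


HI = grain_yield / biomass
   = 4240.80 / 8835
   = 0.48


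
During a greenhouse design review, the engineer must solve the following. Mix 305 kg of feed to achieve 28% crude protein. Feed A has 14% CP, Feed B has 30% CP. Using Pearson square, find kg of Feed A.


parts_A = CP_b - target = 30 - 28 = 2
parts_B = target - CP_a = 28 - 14 = 14
total_parts = 2 + 14 = 16
Feed A = 305 * 2 / 16 = 38.13 kg
Feed B = 305 * 14 / 16 = 266.88 kg

38.13 kg


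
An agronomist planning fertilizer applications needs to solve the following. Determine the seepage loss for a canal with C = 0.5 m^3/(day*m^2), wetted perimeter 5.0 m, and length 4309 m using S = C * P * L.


S = C * P * L
  = 0.5 * 5.0 * 4309
  = 10772.50 m^3/day


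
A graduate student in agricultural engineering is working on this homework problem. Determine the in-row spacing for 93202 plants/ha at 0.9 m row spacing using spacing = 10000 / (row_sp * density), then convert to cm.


spacing = 10000 / (row_sp * density)
        = 10000 / (0.9 * 93202)
        = 10000 / 83881.80
        = 0.11922 m = 11.92 cm


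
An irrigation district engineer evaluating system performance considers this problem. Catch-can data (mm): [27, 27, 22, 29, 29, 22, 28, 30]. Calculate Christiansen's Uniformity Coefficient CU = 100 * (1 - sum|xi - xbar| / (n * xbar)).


xbar = 214 / 8 = 26.750
sum|xi - xbar| = 19
CU = 100 * (1 - 19 / (8 * 26.750))
   = 100 * (1 - 0.0888)
   = 91.12%


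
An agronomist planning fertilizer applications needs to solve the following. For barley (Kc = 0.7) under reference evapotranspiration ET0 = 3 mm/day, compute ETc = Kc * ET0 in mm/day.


ETc = Kc * ET0
    = 0.7 * 3
    = 2.10 mm/day


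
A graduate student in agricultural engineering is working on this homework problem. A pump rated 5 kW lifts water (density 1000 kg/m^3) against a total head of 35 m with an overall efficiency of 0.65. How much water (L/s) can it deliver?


Q = (P * 1000 * eta) / (rho * g * H)
  = (5 * 1000 * 0.65) / (1000 * 9.81 * 35)
  = 3250 / 343350
  = 0.00947 m^3/s = 9.47 L/s


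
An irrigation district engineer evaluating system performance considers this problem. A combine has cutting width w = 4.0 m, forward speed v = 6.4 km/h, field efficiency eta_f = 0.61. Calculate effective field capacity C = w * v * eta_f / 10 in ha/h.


C = w * v * eta_f / 10
  = 4.0 * 6.4 * 0.61 / 10
  = 15.62 / 10
  = 1.56 ha/h


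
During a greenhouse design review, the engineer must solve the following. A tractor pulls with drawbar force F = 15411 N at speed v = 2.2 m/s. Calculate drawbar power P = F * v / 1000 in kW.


P = F * v / 1000
  = 15411 * 2.2 / 1000
  = 33904.20 / 1000
  = 33.90 kW


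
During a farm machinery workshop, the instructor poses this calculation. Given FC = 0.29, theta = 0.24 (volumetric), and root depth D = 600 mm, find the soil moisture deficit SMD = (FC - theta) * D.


SMD = (FC - theta) * D
    = (0.29 - 0.24) * 600
    = 0.050 * 600
    = 30 mm


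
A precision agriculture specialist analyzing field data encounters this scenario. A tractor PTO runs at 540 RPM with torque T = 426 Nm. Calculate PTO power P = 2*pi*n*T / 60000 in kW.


P = 2*pi*n*T / 60000
  = 2*pi * 540 * 426 / 60000
  = 1445383.95 / 60000
  = 24.09 kW


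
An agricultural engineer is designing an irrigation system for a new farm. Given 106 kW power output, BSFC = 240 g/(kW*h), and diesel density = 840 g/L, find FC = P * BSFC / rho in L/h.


FC = P * BSFC / rho_fuel
   = 106 * 240 / 840
   = 25440 / 840
   = 30.29 L/h


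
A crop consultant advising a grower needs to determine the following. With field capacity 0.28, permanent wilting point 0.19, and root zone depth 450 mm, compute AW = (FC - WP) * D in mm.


AW = (FC - WP) * D
   = (0.28 - 0.19) * 450
   = 0.09 * 450
   = 40.50 mm


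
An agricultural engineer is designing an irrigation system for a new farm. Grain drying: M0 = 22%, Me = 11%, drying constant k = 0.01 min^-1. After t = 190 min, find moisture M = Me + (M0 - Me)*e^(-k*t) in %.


M = Me + (M0 - Me) * e^(-k*t)
  = 11 + (22 - 11) * e^(-0.01*190)
  = 11 + 11 * e^(-1.900)
  = 11 + 11 * 0.14957
  = 11 + 1.6453
  = 12.65%


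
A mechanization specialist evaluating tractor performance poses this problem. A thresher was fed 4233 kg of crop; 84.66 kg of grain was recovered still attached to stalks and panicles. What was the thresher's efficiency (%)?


eta = (total - unthreshed) / total * 100
    = (4233 - 84.66) / 4233 * 100
    = 4148.34 / 4233 * 100
    = 98%


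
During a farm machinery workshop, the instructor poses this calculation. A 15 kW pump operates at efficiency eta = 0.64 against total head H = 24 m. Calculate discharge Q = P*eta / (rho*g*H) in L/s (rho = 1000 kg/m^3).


Q = (P * 1000 * eta) / (rho * g * H)
  = (15 * 1000 * 0.64) / (1000 * 9.81 * 24)
  = 9600 / 235440
  = 0.04077 m^3/s = 40.77 L/s


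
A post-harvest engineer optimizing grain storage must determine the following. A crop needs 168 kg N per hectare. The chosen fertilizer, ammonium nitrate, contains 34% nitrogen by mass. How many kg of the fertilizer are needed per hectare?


Rate = N_required / (N_content / 100)
     = 168 / (34 / 100)
     = 168 / 0.34
     = 494.12 kg/ha


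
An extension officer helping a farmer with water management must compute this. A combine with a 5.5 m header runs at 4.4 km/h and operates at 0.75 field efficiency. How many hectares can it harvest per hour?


C = w * v * eta_f / 10
  = 5.5 * 4.4 * 0.75 / 10
  = 18.15 / 10
  = 1.82 ha/h


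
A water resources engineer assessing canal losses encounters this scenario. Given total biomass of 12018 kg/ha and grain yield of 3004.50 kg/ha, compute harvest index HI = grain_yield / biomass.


HI = grain_yield / biomass
   = 3004.50 / 12018
   = 0.25


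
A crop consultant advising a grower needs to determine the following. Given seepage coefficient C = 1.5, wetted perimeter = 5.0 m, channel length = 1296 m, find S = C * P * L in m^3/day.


S = C * P * L
  = 1.5 * 5.0 * 1296
  = 9720 m^3/day


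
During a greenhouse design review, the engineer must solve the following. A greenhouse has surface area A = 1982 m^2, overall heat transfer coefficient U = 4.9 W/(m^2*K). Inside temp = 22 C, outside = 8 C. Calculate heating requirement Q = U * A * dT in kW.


dT = 22 - (8) = 14 K
Q = U * A * dT
  = 4.9 * 1982 * 14
  = 135965.20 W = 135.97 kW


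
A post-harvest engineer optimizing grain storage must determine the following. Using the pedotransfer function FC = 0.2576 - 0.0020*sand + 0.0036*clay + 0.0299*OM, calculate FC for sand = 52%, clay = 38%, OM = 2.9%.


FC = 0.2576 - 0.0020*52 + 0.0036*38 + 0.0299*2.9
   = 0.2576 - 0.1040 + 0.1368 + 0.0867
   = 0.3771


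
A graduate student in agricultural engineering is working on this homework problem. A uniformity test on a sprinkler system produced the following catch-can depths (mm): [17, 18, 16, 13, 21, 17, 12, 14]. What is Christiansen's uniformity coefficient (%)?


xbar = 128 / 8 = 16
sum|xi - xbar| = 18
CU = 100 * (1 - 18 / (8 * 16))
   = 100 * (1 - 0.1406)
   = 85.94%


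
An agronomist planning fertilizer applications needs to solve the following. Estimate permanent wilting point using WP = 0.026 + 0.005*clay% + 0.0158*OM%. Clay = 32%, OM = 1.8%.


WP = 0.026 + 0.005*32 + 0.0158*1.8
   = 0.026 + 0.1600 + 0.0284
   = 0.2144


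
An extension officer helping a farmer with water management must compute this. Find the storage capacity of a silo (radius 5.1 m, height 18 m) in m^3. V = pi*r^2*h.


V = pi * r^2 * h
  = pi * 5.1^2 * 18
  = pi * 26.01 * 18
  = 1470.83 m^3


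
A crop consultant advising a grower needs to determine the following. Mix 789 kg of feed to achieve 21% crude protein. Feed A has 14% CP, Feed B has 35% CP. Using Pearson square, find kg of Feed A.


parts_A = CP_b - target = 35 - 21 = 14
parts_B = target - CP_a = 21 - 14 = 7
total_parts = 14 + 7 = 21
Feed A = 789 * 14 / 21 = 526 kg
Feed B = 789 * 7 / 21 = 263 kg

526 kg


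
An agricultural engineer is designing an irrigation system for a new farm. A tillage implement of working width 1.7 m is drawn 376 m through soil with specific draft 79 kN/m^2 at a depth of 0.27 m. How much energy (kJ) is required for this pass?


E = k * d * w * L
  = 79 * 0.27 * 1.7 * 376
  = 13634.14 kJ


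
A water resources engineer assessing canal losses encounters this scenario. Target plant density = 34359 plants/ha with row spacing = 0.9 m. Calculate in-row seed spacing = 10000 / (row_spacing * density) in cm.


spacing = 10000 / (row_sp * density)
        = 10000 / (0.9 * 34359)
        = 10000 / 30923.10
        = 0.32338 m = 32.34 cm


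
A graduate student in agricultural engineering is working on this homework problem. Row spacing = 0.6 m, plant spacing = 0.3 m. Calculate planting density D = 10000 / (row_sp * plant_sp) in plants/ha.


D = 10000 / (row_sp * plant_sp)
  = 10000 / (0.6 * 0.3)
  = 10000 / 0.1800
  = 55555.56 plants/ha


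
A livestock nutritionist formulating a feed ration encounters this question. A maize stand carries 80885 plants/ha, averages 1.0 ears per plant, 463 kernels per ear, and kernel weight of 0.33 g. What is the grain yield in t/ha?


Y = density * ears * kernels * kw
  = 80885 * 1.0 * 463 * 0.33 g/ha
  = 12358419.15 g/ha
  = 12358.42 kg/ha = 12.36 t/ha


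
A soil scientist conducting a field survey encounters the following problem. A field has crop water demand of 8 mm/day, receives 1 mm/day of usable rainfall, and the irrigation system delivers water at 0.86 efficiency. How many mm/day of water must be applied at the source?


IWR = (ETc - Pe) / Ea
    = (8 - 1) / 0.86
    = 7 / 0.86
    = 8.14 mm/day


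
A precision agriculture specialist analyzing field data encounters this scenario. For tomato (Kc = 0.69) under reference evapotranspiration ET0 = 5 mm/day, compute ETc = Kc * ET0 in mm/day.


ETc = Kc * ET0
    = 0.69 * 5
    = 3.45 mm/day


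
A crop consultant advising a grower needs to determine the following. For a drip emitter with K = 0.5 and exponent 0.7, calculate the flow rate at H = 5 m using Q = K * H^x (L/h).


Q = K * H^x
  = 0.5 * 5^0.7
  = 0.5 * 3.0852
  = 1.54 L/h


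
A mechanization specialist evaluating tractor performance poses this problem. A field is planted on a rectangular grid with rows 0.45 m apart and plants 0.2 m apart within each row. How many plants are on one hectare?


D = 10000 / (row_sp * plant_sp)
  = 10000 / (0.45 * 0.2)
  = 10000 / 0.0900
  = 111111.11 plants/ha


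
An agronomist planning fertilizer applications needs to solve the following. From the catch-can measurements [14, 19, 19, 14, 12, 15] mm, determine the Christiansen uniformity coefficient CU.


xbar = 93 / 6 = 15.500
sum|xi - xbar| = 14
CU = 100 * (1 - 14 / (6 * 15.500))
   = 100 * (1 - 0.1505)
   = 84.95%


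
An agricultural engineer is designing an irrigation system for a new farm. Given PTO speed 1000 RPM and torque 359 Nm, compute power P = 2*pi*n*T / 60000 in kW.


P = 2*pi*n*T / 60000
  = 2*pi * 1000 * 359 / 60000
  = 2255663.53 / 60000
  = 37.59 kW


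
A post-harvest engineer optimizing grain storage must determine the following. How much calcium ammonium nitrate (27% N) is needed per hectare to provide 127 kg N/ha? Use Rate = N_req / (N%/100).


Rate = N_required / (N_content / 100)
     = 127 / (27 / 100)
     = 127 / 0.27
     = 470.37 kg/ha


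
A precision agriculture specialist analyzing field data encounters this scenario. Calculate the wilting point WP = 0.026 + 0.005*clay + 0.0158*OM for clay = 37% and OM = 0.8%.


WP = 0.026 + 0.005*37 + 0.0158*0.8
   = 0.026 + 0.1850 + 0.0126
   = 0.2236


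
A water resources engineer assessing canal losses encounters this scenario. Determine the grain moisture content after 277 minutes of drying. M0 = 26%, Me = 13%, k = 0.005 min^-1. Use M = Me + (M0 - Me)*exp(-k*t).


M = Me + (M0 - Me) * e^(-k*t)
  = 13 + (26 - 13) * e^(-0.005*277)
  = 13 + 13 * e^(-1.385)
  = 13 + 13 * 0.25032
  = 13 + 3.2542
  = 16.25%


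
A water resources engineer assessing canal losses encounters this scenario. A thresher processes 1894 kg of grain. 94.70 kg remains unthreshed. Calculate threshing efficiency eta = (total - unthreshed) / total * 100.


eta = (total - unthreshed) / total * 100
    = (1894 - 94.70) / 1894 * 100
    = 1799.30 / 1894 * 100
    = 95%


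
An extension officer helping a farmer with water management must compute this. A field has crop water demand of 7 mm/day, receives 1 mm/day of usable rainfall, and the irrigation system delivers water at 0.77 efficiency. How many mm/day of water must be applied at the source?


IWR = (ETc - Pe) / Ea
    = (7 - 1) / 0.77
    = 6 / 0.77
    = 7.79 mm/day


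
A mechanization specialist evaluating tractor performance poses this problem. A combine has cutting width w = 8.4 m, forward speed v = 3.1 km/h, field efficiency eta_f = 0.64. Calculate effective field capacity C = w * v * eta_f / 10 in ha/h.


C = w * v * eta_f / 10
  = 8.4 * 3.1 * 0.64 / 10
  = 16.67 / 10
  = 1.67 ha/h


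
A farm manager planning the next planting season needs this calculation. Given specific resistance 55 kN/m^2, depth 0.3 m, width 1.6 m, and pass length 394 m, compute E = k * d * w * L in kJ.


E = k * d * w * L
  = 55 * 0.3 * 1.6 * 394
  = 10401.60 kJ


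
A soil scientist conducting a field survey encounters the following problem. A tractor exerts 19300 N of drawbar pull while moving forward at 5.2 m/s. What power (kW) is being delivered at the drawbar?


P = F * v / 1000
  = 19300 * 5.2 / 1000
  = 100360 / 1000
  = 100.36 kW


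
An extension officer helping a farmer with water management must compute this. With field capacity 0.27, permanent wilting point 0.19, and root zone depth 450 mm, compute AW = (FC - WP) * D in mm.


AW = (FC - WP) * D
   = (0.27 - 0.19) * 450
   = 0.08 * 450
   = 36 mm


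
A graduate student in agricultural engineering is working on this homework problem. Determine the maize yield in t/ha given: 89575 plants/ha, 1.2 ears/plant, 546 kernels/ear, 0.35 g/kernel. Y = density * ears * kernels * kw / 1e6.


Y = density * ears * kernels * kw
  = 89575 * 1.2 * 546 * 0.35 g/ha
  = 20541339 g/ha
  = 20541.34 kg/ha = 20.54 t/ha


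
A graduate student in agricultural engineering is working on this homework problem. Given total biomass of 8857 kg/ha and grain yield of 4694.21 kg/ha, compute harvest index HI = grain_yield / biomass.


HI = grain_yield / biomass
   = 4694.21 / 8857
   = 0.53


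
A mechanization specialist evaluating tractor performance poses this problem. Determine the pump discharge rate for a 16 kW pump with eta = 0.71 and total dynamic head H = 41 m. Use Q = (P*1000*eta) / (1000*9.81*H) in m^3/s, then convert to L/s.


Q = (P * 1000 * eta) / (rho * g * H)
  = (16 * 1000 * 0.71) / (1000 * 9.81 * 41)
  = 11360 / 402210
  = 0.02824 m^3/s = 28.24 L/s


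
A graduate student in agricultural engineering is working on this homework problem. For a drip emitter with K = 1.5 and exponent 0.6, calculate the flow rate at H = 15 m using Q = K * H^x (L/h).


Q = K * H^x
  = 1.5 * 15^0.6
  = 1.5 * 5.0776
  = 7.62 L/h


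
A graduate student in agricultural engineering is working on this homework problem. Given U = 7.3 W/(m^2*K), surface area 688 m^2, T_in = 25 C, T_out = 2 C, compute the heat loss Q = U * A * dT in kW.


dT = 25 - (2) = 23 K
Q = U * A * dT
  = 7.3 * 688 * 23
  = 115515.20 W = 115.52 kW


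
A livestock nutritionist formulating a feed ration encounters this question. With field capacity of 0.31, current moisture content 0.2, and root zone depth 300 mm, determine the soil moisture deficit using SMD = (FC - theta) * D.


SMD = (FC - theta) * D
    = (0.31 - 0.2) * 300
    = 0.110 * 300
    = 33 mm


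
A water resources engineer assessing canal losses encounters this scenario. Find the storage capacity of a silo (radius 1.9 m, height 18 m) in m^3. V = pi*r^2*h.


V = pi * r^2 * h
  = pi * 1.9^2 * 18
  = pi * 3.61 * 18
  = 204.14 m^3


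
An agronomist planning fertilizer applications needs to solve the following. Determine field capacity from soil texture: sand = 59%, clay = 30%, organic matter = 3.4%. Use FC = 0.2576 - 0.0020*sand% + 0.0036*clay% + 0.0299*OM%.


FC = 0.2576 - 0.0020*59 + 0.0036*30 + 0.0299*3.4
   = 0.2576 - 0.1180 + 0.1080 + 0.1017
   = 0.3493


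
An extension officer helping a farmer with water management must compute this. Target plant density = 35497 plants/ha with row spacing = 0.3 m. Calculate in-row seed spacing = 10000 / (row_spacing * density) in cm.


spacing = 10000 / (row_sp * density)
        = 10000 / (0.3 * 35497)
        = 10000 / 10649.10
        = 0.93905 m = 93.90 cm


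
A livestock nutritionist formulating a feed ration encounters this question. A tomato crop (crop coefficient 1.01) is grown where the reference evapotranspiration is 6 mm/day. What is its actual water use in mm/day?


ETc = Kc * ET0
    = 1.01 * 6
    = 6.06 mm/day


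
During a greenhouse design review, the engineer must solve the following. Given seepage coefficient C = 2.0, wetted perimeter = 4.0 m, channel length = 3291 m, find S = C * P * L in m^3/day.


S = C * P * L
  = 2.0 * 4.0 * 3291
  = 26328 m^3/day


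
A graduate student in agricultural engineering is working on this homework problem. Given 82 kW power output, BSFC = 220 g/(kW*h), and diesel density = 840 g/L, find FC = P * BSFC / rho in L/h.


FC = P * BSFC / rho_fuel
   = 82 * 220 / 840
   = 18040 / 840
   = 21.48 L/h


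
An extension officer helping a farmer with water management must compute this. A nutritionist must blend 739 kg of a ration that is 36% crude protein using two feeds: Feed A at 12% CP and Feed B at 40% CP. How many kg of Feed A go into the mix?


parts_A = CP_b - target = 40 - 36 = 4
parts_B = target - CP_a = 36 - 12 = 24
total_parts = 4 + 24 = 28
Feed A = 739 * 4 / 28 = 105.57 kg
Feed B = 739 * 24 / 28 = 633.43 kg

105.57 kg


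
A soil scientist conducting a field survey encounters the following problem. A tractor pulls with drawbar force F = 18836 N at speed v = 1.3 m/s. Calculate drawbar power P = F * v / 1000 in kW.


P = F * v / 1000
  = 18836 * 1.3 / 1000
  = 24486.80 / 1000
  = 24.49 kW


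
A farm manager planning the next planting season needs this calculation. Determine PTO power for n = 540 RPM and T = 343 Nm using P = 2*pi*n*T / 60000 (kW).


P = 2*pi*n*T / 60000
  = 2*pi * 540 * 343 / 60000
  = 1163771.58 / 60000
  = 19.40 kW


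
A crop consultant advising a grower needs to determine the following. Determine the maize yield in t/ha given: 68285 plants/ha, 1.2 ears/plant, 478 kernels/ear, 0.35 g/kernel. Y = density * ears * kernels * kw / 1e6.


Y = density * ears * kernels * kw
  = 68285 * 1.2 * 478 * 0.35 g/ha
  = 13708896.60 g/ha
  = 13708.90 kg/ha = 13.71 t/ha


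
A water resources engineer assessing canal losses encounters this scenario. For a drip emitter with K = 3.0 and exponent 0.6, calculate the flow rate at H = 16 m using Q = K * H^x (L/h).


Q = K * H^x
  = 3.0 * 16^0.6
  = 3.0 * 5.2780
  = 15.83 L/h


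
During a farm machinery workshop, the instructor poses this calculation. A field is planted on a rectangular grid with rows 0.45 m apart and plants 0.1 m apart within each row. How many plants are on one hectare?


D = 10000 / (row_sp * plant_sp)
  = 10000 / (0.45 * 0.1)
  = 10000 / 0.0450
  = 222222.22 plants/ha


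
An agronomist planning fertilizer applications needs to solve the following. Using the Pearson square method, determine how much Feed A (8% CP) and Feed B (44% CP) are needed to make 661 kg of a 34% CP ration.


parts_A = CP_b - target = 44 - 34 = 10
parts_B = target - CP_a = 34 - 8 = 26
total_parts = 10 + 26 = 36
Feed A = 661 * 10 / 36 = 183.61 kg
Feed B = 661 * 26 / 36 = 477.39 kg

183.61 kg


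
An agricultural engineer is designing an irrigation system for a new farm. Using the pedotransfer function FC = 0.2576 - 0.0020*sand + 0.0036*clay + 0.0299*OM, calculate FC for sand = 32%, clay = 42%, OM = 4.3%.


FC = 0.2576 - 0.0020*32 + 0.0036*42 + 0.0299*4.3
   = 0.2576 - 0.0640 + 0.1512 + 0.1286
   = 0.4734


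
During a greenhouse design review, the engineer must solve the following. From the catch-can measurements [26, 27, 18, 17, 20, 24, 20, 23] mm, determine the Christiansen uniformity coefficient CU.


xbar = 175 / 8 = 21.875
sum|xi - xbar| = 25
CU = 100 * (1 - 25 / (8 * 21.875))
   = 100 * (1 - 0.1429)
   = 85.71%


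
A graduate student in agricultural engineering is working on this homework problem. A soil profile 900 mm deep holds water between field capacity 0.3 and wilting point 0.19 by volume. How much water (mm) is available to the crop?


AW = (FC - WP) * D
   = (0.3 - 0.19) * 900
   = 0.11 * 900
   = 99 mm


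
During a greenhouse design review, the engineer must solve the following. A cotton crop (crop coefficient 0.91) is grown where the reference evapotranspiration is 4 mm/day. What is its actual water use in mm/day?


ETc = Kc * ET0
    = 0.91 * 4
    = 3.64 mm/day


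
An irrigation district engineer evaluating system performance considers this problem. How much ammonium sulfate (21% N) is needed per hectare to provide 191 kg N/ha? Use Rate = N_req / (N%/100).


Rate = N_required / (N_content / 100)
     = 191 / (21 / 100)
     = 191 / 0.21
     = 909.52 kg/ha


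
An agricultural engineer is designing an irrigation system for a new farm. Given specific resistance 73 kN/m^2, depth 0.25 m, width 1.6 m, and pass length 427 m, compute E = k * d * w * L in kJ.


E = k * d * w * L
  = 73 * 0.25 * 1.6 * 427
  = 12468.40 kJ


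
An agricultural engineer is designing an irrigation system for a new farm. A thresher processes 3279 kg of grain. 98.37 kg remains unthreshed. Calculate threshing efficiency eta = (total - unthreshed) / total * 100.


eta = (total - unthreshed) / total * 100
    = (3279 - 98.37) / 3279 * 100
    = 3180.63 / 3279 * 100
    = 97%


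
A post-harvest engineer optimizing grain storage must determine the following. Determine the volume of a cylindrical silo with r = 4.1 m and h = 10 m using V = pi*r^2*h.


V = pi * r^2 * h
  = pi * 4.1^2 * 10
  = pi * 16.81 * 10
  = 528.10 m^3


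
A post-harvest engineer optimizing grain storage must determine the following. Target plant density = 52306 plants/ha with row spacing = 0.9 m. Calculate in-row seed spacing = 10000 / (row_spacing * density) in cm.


spacing = 10000 / (row_sp * density)
        = 10000 / (0.9 * 52306)
        = 10000 / 47075.40
        = 0.21243 m = 21.24 cm


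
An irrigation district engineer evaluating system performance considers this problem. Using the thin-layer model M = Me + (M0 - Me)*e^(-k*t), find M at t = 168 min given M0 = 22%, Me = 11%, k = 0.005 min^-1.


M = Me + (M0 - Me) * e^(-k*t)
  = 11 + (22 - 11) * e^(-0.005*168)
  = 11 + 11 * e^(-0.840)
  = 11 + 11 * 0.43171
  = 11 + 4.7488
  = 15.75%


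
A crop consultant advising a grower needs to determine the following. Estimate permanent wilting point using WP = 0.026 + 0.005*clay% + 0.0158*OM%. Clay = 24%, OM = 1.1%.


WP = 0.026 + 0.005*24 + 0.0158*1.1
   = 0.026 + 0.1200 + 0.0174
   = 0.1634


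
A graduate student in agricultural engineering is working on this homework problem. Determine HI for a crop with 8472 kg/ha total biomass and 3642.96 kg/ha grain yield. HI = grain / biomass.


HI = grain_yield / biomass
   = 3642.96 / 8472
   = 0.43


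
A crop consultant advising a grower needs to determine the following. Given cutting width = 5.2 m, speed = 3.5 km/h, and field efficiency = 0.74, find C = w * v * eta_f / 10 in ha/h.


C = w * v * eta_f / 10
  = 5.2 * 3.5 * 0.74 / 10
  = 13.47 / 10
  = 1.35 ha/h


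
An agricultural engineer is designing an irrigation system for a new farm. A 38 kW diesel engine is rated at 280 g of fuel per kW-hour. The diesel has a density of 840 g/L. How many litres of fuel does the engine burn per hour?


FC = P * BSFC / rho_fuel
   = 38 * 280 / 840
   = 10640 / 840
   = 12.67 L/h


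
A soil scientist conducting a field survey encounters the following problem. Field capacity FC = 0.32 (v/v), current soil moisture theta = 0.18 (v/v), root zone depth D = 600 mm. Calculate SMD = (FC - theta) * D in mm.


SMD = (FC - theta) * D
    = (0.32 - 0.18) * 600
    = 0.140 * 600
    = 84 mm


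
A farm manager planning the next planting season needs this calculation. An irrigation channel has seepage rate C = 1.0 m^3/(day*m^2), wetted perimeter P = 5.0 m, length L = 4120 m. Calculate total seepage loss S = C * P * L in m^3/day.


S = C * P * L
  = 1.0 * 5.0 * 4120
  = 20600 m^3/day


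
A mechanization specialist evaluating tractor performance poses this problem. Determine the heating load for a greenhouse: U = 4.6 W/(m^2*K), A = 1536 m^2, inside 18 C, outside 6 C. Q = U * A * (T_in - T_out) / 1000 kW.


dT = 18 - (6) = 12 K
Q = U * A * dT
  = 4.6 * 1536 * 12
  = 84787.20 W = 84.79 kW


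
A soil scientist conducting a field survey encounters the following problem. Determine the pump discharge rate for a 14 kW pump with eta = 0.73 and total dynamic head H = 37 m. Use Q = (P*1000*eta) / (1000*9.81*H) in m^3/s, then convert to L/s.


Q = (P * 1000 * eta) / (rho * g * H)
  = (14 * 1000 * 0.73) / (1000 * 9.81 * 37)
  = 10220 / 362970
  = 0.02816 m^3/s = 28.16 L/s


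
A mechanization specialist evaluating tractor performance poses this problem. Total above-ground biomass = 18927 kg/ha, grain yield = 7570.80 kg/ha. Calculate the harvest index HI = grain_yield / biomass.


HI = grain_yield / biomass
   = 7570.80 / 18927
   = 0.40


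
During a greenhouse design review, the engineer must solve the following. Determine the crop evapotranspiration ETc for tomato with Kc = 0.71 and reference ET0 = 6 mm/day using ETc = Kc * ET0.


ETc = Kc * ET0
    = 0.71 * 6
    = 4.26 mm/day


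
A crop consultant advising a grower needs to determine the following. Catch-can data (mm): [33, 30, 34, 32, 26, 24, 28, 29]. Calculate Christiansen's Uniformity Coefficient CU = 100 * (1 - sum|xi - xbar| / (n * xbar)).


xbar = 236 / 8 = 29.500
sum|xi - xbar| = 22
CU = 100 * (1 - 22 / (8 * 29.500))
   = 100 * (1 - 0.0932)
   = 90.68%


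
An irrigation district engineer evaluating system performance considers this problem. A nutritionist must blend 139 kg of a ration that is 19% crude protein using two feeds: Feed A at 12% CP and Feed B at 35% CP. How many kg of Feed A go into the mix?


parts_A = CP_b - target = 35 - 19 = 16
parts_B = target - CP_a = 19 - 12 = 7
total_parts = 16 + 7 = 23
Feed A = 139 * 16 / 23 = 96.70 kg
Feed B = 139 * 7 / 23 = 42.30 kg

96.70 kg


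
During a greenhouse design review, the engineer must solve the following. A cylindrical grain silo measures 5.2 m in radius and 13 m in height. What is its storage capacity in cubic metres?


V = pi * r^2 * h
  = pi * 5.2^2 * 13
  = pi * 27.04 * 13
  = 1104.33 m^3


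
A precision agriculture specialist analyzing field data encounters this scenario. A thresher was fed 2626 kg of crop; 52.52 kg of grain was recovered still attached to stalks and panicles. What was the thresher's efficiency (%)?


eta = (total - unthreshed) / total * 100
    = (2626 - 52.52) / 2626 * 100
    = 2573.48 / 2626 * 100
    = 98%


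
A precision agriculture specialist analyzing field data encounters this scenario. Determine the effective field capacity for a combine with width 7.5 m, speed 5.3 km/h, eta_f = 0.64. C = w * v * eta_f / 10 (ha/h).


C = w * v * eta_f / 10
  = 7.5 * 5.3 * 0.64 / 10
  = 25.44 / 10
  = 2.54 ha/h


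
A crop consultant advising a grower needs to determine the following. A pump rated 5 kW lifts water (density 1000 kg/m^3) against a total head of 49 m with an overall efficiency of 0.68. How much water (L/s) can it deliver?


Q = (P * 1000 * eta) / (rho * g * H)
  = (5 * 1000 * 0.68) / (1000 * 9.81 * 49)
  = 3400 / 480690
  = 0.00707 m^3/s = 7.07 L/s


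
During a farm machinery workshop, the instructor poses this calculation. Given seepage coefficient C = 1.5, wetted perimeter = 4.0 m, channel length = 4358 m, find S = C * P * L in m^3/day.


S = C * P * L
  = 1.5 * 4.0 * 4358
  = 26148 m^3/day


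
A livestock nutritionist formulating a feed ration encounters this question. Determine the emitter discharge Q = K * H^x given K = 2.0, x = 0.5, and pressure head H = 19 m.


Q = K * H^x
  = 2.0 * 19^0.5
  = 2.0 * 4.3589
  = 8.72 L/h


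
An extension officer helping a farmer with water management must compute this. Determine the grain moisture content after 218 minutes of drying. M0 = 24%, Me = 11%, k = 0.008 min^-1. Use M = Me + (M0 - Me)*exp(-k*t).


M = Me + (M0 - Me) * e^(-k*t)
  = 11 + (24 - 11) * e^(-0.008*218)
  = 11 + 13 * e^(-1.744)
  = 11 + 13 * 0.17482
  = 11 + 2.2727
  = 13.27%


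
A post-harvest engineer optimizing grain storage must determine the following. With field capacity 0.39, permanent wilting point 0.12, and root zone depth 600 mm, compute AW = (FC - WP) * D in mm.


AW = (FC - WP) * D
   = (0.39 - 0.12) * 600
   = 0.27 * 600
   = 162 mm


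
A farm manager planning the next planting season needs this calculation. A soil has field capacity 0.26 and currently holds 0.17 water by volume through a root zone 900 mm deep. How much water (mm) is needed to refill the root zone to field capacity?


SMD = (FC - theta) * D
    = (0.26 - 0.17) * 900
    = 0.090 * 900
    = 81 mm


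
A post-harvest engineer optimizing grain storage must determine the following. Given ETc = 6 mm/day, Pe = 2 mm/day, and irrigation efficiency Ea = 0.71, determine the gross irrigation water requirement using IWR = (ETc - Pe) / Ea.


IWR = (ETc - Pe) / Ea
    = (6 - 2) / 0.71
    = 4 / 0.71
    = 5.63 mm/day
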